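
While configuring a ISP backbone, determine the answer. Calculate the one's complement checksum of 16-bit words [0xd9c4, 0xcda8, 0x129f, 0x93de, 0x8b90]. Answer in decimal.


Given words: [0xd9c4, 0xcda8, 0x129f, 0x93de, 0x8b90]
Step 1: Sum all words
Raw sum = 55748 + 52648 + 4767 + 37854 + 35728 = 186745
Step 2: Fold carry: (55673 + 2) = 55675
One's complement = ~55675 & 0xFFFF = 9860

9860


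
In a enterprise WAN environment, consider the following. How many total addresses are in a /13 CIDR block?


Given: CIDR prefix /13
Host bits = 32 - 13 = 19
Total addresses = 2^19 = 524288

524288


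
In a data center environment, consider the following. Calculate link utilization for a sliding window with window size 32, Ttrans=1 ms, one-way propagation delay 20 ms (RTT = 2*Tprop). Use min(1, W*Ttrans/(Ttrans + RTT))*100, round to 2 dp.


Given: W = 32, Ttrans = 1 ms, RTT = 40 ms (= 2 * Tprop, Tprop = 20 ms)
Cycle time = Ttrans + RTT = 1 + 40 = 41 ms (first packet sent until its ACK returns)
W * Ttrans = 32 * 1 = 32 ms of sending per cycle
W * Ttrans / (Ttrans + RTT) = 32 / 41 = 0.780488
U = min(1, 0.780488) = 0.780488
U% = 78.05%

78.05


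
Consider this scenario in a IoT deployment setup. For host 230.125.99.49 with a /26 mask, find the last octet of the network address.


Given: IP = 230.125.99.49, prefix = /26
Subnet mask = 255.255.255.192
Last octet of IP: 49
Last octet of mask: 192
Network last octet = 49 AND 192 = 0

0


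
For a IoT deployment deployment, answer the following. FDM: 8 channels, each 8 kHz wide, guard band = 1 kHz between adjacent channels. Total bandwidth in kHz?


Given: 8 channels, 8 kHz each, guard = 1 kHz
Channel bandwidth = 8 * 8 = 64 kHz
Guard bands = 7 gaps * 1 kHz = 7 kHz
Total = 64 + 7 = 71 kHz

71


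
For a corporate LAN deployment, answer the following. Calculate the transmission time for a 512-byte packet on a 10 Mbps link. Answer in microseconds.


Given: packet = 512 bytes, bandwidth = 10 Mbps
Packet in bits = 512 * 8 = 4096 bits
Bandwidth = 10 * 10^6 = 10000000 bps
Time = 4096 / 10000000 seconds
Time in us = 4096 * 10^6 / 10000000 = 409.6

409.6


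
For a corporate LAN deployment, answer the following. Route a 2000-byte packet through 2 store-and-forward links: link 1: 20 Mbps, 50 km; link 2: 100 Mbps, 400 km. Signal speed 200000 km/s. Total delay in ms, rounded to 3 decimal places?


Packet = 2000 bytes = 16000 bits. Store-and-forward: sum (t_trans + t_prop) per link.
Link 1: t_trans = 16000/(20*10^6) s = 0.8000 ms; t_prop = 50/200000 s = 0.2500 ms; subtotal = 1.0500 ms
Link 2: t_trans = 16000/(100*10^6) s = 0.1600 ms; t_prop = 400/200000 s = 2.0000 ms; subtotal = 2.1600 ms
End-to-end = 1.0500 + 2.1600 = 3.2100 ms -> 3.210 ms (3 dp)

3.210


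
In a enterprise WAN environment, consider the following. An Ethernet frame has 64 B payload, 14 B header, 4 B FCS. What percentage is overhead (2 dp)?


Given: payload = 64 B, header = 14 B, trailer = 4 B
Overhead bytes = header + trailer = 14 + 4 = 18
Total frame = payload + overhead = 64 + 18 = 82
Overhead % = 18 / 82 * 100 = 21.9512% -> 21.95% (2 dp)

21.95


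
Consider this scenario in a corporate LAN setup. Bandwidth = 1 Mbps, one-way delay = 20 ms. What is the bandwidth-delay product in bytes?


Given: bandwidth = 1 Mbps, delay = 20 ms
BDP in bits = 1 * 10^6 * 20 / 1000
BDP in bits = 20000
BDP in bytes = 20000 / 8 = 2500

2500


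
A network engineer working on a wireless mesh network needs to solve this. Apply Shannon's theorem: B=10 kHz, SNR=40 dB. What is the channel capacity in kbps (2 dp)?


Given: B = 10 kHz, SNR = 40 dB
SNR linear = 10^(40/10) = 10000
1 + SNR = 10001
log2(10001) = 13.2878566418
C = 10 * 1000 * 13.2878566418 = 132878.5664 bps
C = 132.878566 kbps -> 132.88 kbps (2 dp)

132.88


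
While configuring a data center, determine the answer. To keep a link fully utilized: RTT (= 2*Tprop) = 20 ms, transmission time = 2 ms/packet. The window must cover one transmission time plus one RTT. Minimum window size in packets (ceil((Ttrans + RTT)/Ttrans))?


Given: Ttrans = 2 ms, RTT = 20 ms (= 2 * Tprop, Tprop = 10 ms)
Time until first ACK returns = Ttrans + RTT = 2 + 20 = 22 ms
Need W * Ttrans >= Ttrans + RTT  ->  W >= (Ttrans + RTT) / Ttrans
(Ttrans + RTT) / Ttrans = 22 / 2 = 11
W_min = ceil(11) = 11

11


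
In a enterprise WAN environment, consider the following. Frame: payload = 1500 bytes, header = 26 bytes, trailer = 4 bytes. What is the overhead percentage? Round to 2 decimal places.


Given: payload = 1500 B, header = 26 B, trailer = 4 B
Overhead bytes = header + trailer = 26 + 4 = 30
Total frame = payload + overhead = 1500 + 30 = 1530
Overhead % = 30 / 1530 * 100 = 1.9608% -> 1.96% (2 dp)

1.96


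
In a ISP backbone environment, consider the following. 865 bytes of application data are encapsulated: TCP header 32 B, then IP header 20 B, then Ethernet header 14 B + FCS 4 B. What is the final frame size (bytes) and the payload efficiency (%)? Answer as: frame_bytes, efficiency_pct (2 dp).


TCP segment = 865 + 32 = 897 B
IP packet = 897 + 20 = 917 B
Ethernet frame = 917 + 14 + 4 = 935 B
Efficiency = app / frame = 865 / 935 = 0.925134 = 92.5134% -> 92.51% (2 dp)

935, 92.51


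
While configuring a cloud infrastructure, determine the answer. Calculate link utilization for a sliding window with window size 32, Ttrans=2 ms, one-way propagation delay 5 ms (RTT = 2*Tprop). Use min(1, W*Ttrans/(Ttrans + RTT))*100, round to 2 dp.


Given: W = 32, Ttrans = 2 ms, RTT = 10 ms (= 2 * Tprop, Tprop = 5 ms)
Cycle time = Ttrans + RTT = 2 + 10 = 12 ms (first packet sent until its ACK returns)
W * Ttrans = 32 * 2 = 64 ms of sending per cycle
W * Ttrans / (Ttrans + RTT) = 64 / 12 = 5.333333
U = min(1, 5.333333) = 1.000000
U% = 100.00%

100.00


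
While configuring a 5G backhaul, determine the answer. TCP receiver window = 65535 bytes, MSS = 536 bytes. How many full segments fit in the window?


Given: RWND = 65535 bytes, MSS = 536 bytes
Full segments = floor(RWND / MSS)
Full segments = floor(65535 / 536)
Full segments = floor(122.2668) = 122

122


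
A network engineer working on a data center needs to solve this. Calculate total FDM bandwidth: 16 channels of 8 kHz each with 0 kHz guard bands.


Given: 16 channels, 8 kHz each, guard = 0 kHz
Channel bandwidth = 16 * 8 = 128 kHz
Guard bands = 15 gaps * 0 kHz = 0 kHz
Total = 128 + 0 = 128 kHz

128


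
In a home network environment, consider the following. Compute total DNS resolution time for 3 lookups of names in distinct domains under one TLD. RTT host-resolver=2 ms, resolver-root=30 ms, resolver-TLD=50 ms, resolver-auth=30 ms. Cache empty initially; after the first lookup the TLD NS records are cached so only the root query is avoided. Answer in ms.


Lookup 1 (cold cache): local + root + TLD + auth = 2 + 30 + 50 + 30 = 112 ms
Lookups 2..3 (TLD NS cached -> skip root; new domain -> still ask TLD and auth): local + TLD + auth = 2 + 50 + 30 = 82 ms each
Remaining 2 lookups: 2 * 82 = 164 ms
Total = 112 + 164 = 276 ms

276


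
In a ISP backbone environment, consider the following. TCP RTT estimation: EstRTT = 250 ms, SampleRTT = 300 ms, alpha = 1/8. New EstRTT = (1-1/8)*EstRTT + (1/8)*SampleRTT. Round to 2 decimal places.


Given: EstRTT = 250 ms, SampleRTT = 300 ms, alpha = 1/8
New EstRTT = (1 - alpha) * EstRTT + alpha * SampleRTT
(7/8) * 250 = 218.75
(1/8) * 300 = 37.5
New EstRTT = 218.75 + 37.5 = 256.25 ms -> 256.25 ms (2 dp)

256.25


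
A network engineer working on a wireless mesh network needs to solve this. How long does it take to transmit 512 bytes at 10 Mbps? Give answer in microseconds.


Given: packet = 512 bytes, bandwidth = 10 Mbps
Packet in bits = 512 * 8 = 4096 bits
Bandwidth = 10 * 10^6 = 10000000 bps
Time = 4096 / 10000000 seconds
Time in us = 4096 * 10^6 / 10000000 = 409.6

409.6


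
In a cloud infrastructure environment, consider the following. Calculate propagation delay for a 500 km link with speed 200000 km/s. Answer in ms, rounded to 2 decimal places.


Given: distance = 500 km, speed = 200000 km/s
Delay = distance / speed = 500 / 200000 seconds
Delay in ms = 500 * 1000 / 200000
Delay = 2.5000 ms
Rounded to 2 dp = 2.50 ms

2.50


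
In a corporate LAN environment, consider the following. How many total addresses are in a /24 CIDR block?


Given: CIDR prefix /24
Host bits = 32 - 24 = 8
Total addresses = 2^8 = 256

256


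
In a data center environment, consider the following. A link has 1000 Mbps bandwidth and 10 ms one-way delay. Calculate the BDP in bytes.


Given: bandwidth = 1000 Mbps, delay = 10 ms
BDP in bits = 1000 * 10^6 * 10 / 1000
BDP in bits = 10000000
BDP in bytes = 10000000 / 8 = 1250000

1250000


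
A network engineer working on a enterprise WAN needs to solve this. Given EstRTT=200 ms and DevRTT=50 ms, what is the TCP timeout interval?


Given: EstRTT = 200 ms, DevRTT = 50 ms
Timeout = EstRTT + 4 * DevRTT
4 * DevRTT = 4 * 50 = 200
Timeout = 200 + 200 = 400 ms

400


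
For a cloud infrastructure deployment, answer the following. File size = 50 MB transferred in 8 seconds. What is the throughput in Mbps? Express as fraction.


Given: file = 50 MB, time = 8 s
File in Mb = 50 * 8 = 400 Mb
Throughput = 400 / 8 Mbps
Throughput = 50 Mbps

50


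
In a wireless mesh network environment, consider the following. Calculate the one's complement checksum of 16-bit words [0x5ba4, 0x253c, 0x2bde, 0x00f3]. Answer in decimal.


Given words: [0x5ba4, 0x253c, 0x2bde, 0x00f3]
Step 1: Sum all words
Raw sum = 23460 + 9532 + 11230 + 243 = 44465
One's complement = ~44465 & 0xFFFF = 21070

21070


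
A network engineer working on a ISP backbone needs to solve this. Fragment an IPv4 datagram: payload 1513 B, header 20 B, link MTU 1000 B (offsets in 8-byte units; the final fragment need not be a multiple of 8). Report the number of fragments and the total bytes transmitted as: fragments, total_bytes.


Max data per non-final fragment = floor((MTU - header)/8)*8 = floor((1000 - 20)/8)*8 = floor(980/8)*8 = 976 B
Final fragment needs no 8-byte alignment: it can carry up to MTU - header = 980 B
Non-final fragments needed = ceil((payload - 980) / 976) = ceil(533/976) = ceil(0.5461) = 1
Number of fragments = 1 + 1 = 2
Fragment sizes (data): 1 * 976 B + 537 B (last, 537 <= 980 OK)
Total bytes sent = payload + n_frags * header = 1513 + 2*20 = 1513 + 40 = 1553 B

2, 1553


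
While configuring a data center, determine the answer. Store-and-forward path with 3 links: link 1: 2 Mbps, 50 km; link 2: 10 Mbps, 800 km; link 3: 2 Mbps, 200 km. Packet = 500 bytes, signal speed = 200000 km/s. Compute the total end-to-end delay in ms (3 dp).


Packet = 500 bytes = 4000 bits. Store-and-forward: sum (t_trans + t_prop) per link.
Link 1: t_trans = 4000/(2*10^6) s = 2.0000 ms; t_prop = 50/200000 s = 0.2500 ms; subtotal = 2.2500 ms
Link 2: t_trans = 4000/(10*10^6) s = 0.4000 ms; t_prop = 800/200000 s = 4.0000 ms; subtotal = 4.4000 ms
Link 3: t_trans = 4000/(2*10^6) s = 2.0000 ms; t_prop = 200/200000 s = 1.0000 ms; subtotal = 3.0000 ms
End-to-end = 2.2500 + 4.4000 + 3.0000 = 9.6500 ms -> 9.650 ms (3 dp)

9.650


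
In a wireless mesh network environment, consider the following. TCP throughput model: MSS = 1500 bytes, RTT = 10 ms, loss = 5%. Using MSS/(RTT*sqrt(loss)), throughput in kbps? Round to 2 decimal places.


Given: MSS = 1500 bytes, RTT = 10 ms, loss = 5%
RTT in seconds = 10 / 1000 = 0.01
Loss rate = 5% = 0.05
sqrt(loss) = sqrt(0.05) = 0.223606797750
Throughput (bytes/s) = 1500 / (0.01 * 0.223606797750) = 670820.3932
Throughput (kbps) = 670820.3932 * 8 / 1000 = 5366.563146 -> 5366.56 kbps (2 dp)

5366.56


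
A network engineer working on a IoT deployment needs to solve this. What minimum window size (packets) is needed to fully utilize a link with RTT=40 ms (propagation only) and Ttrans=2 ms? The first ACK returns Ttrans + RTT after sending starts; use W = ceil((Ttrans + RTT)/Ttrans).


Given: Ttrans = 2 ms, RTT = 40 ms (= 2 * Tprop, Tprop = 20 ms)
Time until first ACK returns = Ttrans + RTT = 2 + 40 = 42 ms
Need W * Ttrans >= Ttrans + RTT  ->  W >= (Ttrans + RTT) / Ttrans
(Ttrans + RTT) / Ttrans = 42 / 2 = 21
W_min = ceil(21) = 21

21


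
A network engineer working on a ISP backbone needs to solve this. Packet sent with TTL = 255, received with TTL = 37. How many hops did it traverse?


Given: initial TTL = 255, received TTL = 37
Hops = initial TTL - received TTL
Hops = 255 - 37 = 218

218


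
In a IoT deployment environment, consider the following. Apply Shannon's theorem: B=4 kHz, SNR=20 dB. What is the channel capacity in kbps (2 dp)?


Given: B = 4 kHz, SNR = 20 dB
SNR linear = 10^(20/10) = 100
1 + SNR = 101
log2(101) = 6.6582114828
C = 4 * 1000 * 6.6582114828 = 26632.8459 bps
C = 26.632846 kbps -> 26.63 kbps (2 dp)

26.63


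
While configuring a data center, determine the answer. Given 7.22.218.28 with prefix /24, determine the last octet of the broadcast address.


Given: IP = 7.22.218.28, prefix = /24
Host bits = 32 - 24 = 8
Network last octet = 28 AND mask = 0
Host part size = 2^8 - 1 = 255
Broadcast last octet = 0 OR 255 = 255

255


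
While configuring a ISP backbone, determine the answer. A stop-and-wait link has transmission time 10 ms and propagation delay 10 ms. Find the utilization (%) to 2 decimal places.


Given: Ttrans = 10 ms, Tprop = 10 ms
RTT = 2 * Tprop = 2 * 10 = 20 ms
U = Ttrans / (Ttrans + RTT)
U = 10 / (10 + 20)
U = 10 / 30 = 0.333333
U% = 33.33%

33.33


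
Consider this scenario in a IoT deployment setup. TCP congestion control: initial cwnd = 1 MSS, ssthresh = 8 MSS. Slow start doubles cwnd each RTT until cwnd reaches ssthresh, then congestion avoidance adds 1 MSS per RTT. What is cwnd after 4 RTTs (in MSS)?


RTT 0: cwnd = 1 MSS (initial)
RTT 1: cwnd = 2 MSS (slow start, doubled)
RTT 2: cwnd = 4 MSS (slow start, doubled)
RTT 3: cwnd = 8 MSS (slow start, doubled)
RTT 4: cwnd = 9 MSS (congestion avoidance, +1)

9


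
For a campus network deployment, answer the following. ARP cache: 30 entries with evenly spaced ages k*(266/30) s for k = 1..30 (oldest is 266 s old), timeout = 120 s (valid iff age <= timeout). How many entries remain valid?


Ages are k * 266/30 s for k = 1..30 (spacing = 8.8667 s).
Entry k is valid iff k * 266/30 <= 120 iff k <= 30 * 120 / 266 = 13.5338
n_valid = floor(13.5338) = 13
(n_stale = 30 - 13 = 17)

13


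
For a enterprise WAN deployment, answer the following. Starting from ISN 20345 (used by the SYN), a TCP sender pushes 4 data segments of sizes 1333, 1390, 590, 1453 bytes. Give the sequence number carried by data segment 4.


The SYN occupies sequence number ISN = 20345, so the first data byte is ISN + 1 = 20346.
SEQ of data segment i = (ISN + 1) + sum of payload sizes of segments 1..i-1.
Segment 1: SEQ = 20346, payload = 1333 bytes
Segment 2: SEQ = 21679, payload = 1390 bytes
Segment 3: SEQ = 23069, payload = 590 bytes
Segment 4: SEQ = 23659, payload = 1453 bytes
SEQ of segment 4 = 20346 + 1333 + 1390 + 590 = 23659

23659


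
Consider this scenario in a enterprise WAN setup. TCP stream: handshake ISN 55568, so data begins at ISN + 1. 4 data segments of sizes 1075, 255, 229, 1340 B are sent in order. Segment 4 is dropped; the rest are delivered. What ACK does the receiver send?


SYN uses sequence number 55568; first data byte = ISN + 1 = 55569.
Segment 1: SEQ = 55569, len = 1075 B, covers [55569, 56643]
Segment 2: SEQ = 56644, len = 255 B, covers [56644, 56898]
Segment 3: SEQ = 56899, len = 229 B, covers [56899, 57127]
Segment 4: SEQ = 57128, len = 1340 B, covers [57128, 58467] [LOST]
In-order data received: bytes [55569, 57127] (segments 1..3).
Segment 4 missing -> gap begins at byte 57128.
Cumulative ACK = next expected in-order byte = 55569 + 1075 + 255 + 229 = 57128

57128


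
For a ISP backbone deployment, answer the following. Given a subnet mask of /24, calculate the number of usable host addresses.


Given: subnet mask /24
Host bits = 32 - 24 = 8
Total addresses = 2^8 = 256
Usable hosts = 256 - 2 (network + broadcast) = 254

254


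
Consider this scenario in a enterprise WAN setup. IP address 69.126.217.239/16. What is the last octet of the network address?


Given: IP = 69.126.217.239, prefix = /16
Subnet mask = 255.255.0.0
Last octet of IP: 239
Last octet of mask: 0
Network last octet = 239 AND 0 = 0

0


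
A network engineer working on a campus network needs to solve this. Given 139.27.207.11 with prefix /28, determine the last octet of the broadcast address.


Given: IP = 139.27.207.11, prefix = /28
Host bits = 32 - 28 = 4
Network last octet = 11 AND mask = 0
Host part size = 2^4 - 1 = 15
Broadcast last octet = 0 OR 15 = 15

15


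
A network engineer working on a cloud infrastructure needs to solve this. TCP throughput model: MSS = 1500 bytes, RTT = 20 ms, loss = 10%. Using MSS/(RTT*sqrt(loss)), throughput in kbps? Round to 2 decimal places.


Given: MSS = 1500 bytes, RTT = 20 ms, loss = 10%
RTT in seconds = 20 / 1000 = 0.02
Loss rate = 10% = 0.1
sqrt(loss) = sqrt(0.1) = 0.316227766017
Throughput (bytes/s) = 1500 / (0.02 * 0.316227766017) = 237170.8245
Throughput (kbps) = 237170.8245 * 8 / 1000 = 1897.366596 -> 1897.37 kbps (2 dp)

1897.37


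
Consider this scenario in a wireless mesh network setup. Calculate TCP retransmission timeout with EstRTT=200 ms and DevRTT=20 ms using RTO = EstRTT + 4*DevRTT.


Given: EstRTT = 200 ms, DevRTT = 20 ms
Timeout = EstRTT + 4 * DevRTT
4 * DevRTT = 4 * 20 = 80
Timeout = 200 + 80 = 280 ms

280


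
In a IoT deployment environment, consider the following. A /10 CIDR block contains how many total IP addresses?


Given: CIDR prefix /10
Host bits = 32 - 10 = 22
Total addresses = 2^22 = 4194304

4194304


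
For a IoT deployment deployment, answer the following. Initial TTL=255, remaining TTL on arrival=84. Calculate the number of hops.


Given: initial TTL = 255, received TTL = 84
Hops = initial TTL - received TTL
Hops = 255 - 84 = 171

171


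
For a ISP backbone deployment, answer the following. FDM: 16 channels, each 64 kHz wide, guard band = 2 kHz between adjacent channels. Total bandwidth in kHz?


Given: 16 channels, 64 kHz each, guard = 2 kHz
Channel bandwidth = 16 * 64 = 1024 kHz
Guard bands = 15 gaps * 2 kHz = 30 kHz
Total = 1024 + 30 = 1054 kHz

1054


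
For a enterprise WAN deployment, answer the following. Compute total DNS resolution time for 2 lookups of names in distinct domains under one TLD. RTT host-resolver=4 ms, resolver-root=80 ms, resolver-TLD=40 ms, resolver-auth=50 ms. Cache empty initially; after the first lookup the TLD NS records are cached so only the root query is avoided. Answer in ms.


Lookup 1 (cold cache): local + root + TLD + auth = 4 + 80 + 40 + 50 = 174 ms
Lookups 2..2 (TLD NS cached -> skip root; new domain -> still ask TLD and auth): local + TLD + auth = 4 + 40 + 50 = 94 ms each
Remaining 1 lookups: 1 * 94 = 94 ms
Total = 174 + 94 = 268 ms

268


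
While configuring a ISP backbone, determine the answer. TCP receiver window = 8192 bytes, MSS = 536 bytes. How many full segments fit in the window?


Given: RWND = 8192 bytes, MSS = 536 bytes
Full segments = floor(RWND / MSS)
Full segments = floor(8192 / 536)
Full segments = floor(15.2836) = 15

15


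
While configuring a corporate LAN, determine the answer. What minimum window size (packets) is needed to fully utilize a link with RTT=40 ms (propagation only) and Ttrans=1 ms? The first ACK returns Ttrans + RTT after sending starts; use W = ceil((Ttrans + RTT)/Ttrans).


Given: Ttrans = 1 ms, RTT = 40 ms (= 2 * Tprop, Tprop = 20 ms)
Time until first ACK returns = Ttrans + RTT = 1 + 40 = 41 ms
Need W * Ttrans >= Ttrans + RTT  ->  W >= (Ttrans + RTT) / Ttrans
(Ttrans + RTT) / Ttrans = 41 / 1 = 41
W_min = ceil(41) = 41

41


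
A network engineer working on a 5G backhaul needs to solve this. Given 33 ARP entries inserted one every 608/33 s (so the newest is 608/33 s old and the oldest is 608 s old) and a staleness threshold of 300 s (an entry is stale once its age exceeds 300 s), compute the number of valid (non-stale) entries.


Ages are k * 608/33 s for k = 1..33 (spacing = 18.4242 s).
Entry k is valid iff k * 608/33 <= 300 iff k <= 33 * 300 / 608 = 16.2829
n_valid = floor(16.2829) = 16
(n_stale = 33 - 16 = 17)

16


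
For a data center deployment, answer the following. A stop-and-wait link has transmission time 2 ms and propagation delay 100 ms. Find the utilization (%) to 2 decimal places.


Given: Ttrans = 2 ms, Tprop = 100 ms
RTT = 2 * Tprop = 2 * 100 = 200 ms
U = Ttrans / (Ttrans + RTT)
U = 2 / (2 + 200)
U = 2 / 202 = 0.009901
U% = 0.99%

0.99


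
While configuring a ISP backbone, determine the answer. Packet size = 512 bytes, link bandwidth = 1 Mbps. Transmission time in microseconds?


Given: packet = 512 bytes, bandwidth = 1 Mbps
Packet in bits = 512 * 8 = 4096 bits
Bandwidth = 1 * 10^6 = 1000000 bps
Time = 4096 / 1000000 seconds
Time in us = 4096 * 10^6 / 1000000 = 4096

4096


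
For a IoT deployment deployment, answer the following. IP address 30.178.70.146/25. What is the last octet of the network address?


Given: IP = 30.178.70.146, prefix = /25
Subnet mask = 255.255.255.128
Last octet of IP: 146
Last octet of mask: 128
Network last octet = 146 AND 128 = 128

128


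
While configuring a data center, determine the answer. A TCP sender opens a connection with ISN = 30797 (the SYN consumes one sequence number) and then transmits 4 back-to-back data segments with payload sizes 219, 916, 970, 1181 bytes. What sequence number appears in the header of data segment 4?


The SYN occupies sequence number ISN = 30797, so the first data byte is ISN + 1 = 30798.
SEQ of data segment i = (ISN + 1) + sum of payload sizes of segments 1..i-1.
Segment 1: SEQ = 30798, payload = 219 bytes
Segment 2: SEQ = 31017, payload = 916 bytes
Segment 3: SEQ = 31933, payload = 970 bytes
Segment 4: SEQ = 32903, payload = 1181 bytes
SEQ of segment 4 = 30798 + 219 + 916 + 970 = 32903

32903


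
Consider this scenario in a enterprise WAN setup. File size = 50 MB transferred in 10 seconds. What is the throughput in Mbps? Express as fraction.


Given: file = 50 MB, time = 10 s
File in Mb = 50 * 8 = 400 Mb
Throughput = 400 / 10 Mbps
Throughput = 40 Mbps

40


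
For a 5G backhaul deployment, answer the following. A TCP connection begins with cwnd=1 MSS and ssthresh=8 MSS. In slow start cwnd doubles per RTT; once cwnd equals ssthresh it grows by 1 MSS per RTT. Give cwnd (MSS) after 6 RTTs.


RTT 0: cwnd = 1 MSS (initial)
RTT 1: cwnd = 2 MSS (slow start, doubled)
RTT 2: cwnd = 4 MSS (slow start, doubled)
RTT 3: cwnd = 8 MSS (slow start, doubled)
RTT 4: cwnd = 9 MSS (congestion avoidance, +1)
RTT 5: cwnd = 10 MSS (congestion avoidance, +1)
RTT 6: cwnd = 11 MSS (congestion avoidance, +1)

11


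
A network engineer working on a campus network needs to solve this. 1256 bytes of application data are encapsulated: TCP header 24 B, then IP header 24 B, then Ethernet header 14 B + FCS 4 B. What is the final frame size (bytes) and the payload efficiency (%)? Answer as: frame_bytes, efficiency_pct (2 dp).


TCP segment = 1256 + 24 = 1280 B
IP packet = 1280 + 24 = 1304 B
Ethernet frame = 1304 + 14 + 4 = 1322 B
Efficiency = app / frame = 1256 / 1322 = 0.950076 = 95.0076% -> 95.01% (2 dp)

1322, 95.01


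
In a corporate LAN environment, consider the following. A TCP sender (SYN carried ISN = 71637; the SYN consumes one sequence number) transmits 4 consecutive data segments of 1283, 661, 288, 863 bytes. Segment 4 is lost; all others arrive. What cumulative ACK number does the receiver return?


SYN uses sequence number 71637; first data byte = ISN + 1 = 71638.
Segment 1: SEQ = 71638, len = 1283 B, covers [71638, 72920]
Segment 2: SEQ = 72921, len = 661 B, covers [72921, 73581]
Segment 3: SEQ = 73582, len = 288 B, covers [73582, 73869]
Segment 4: SEQ = 73870, len = 863 B, covers [73870, 74732] [LOST]
In-order data received: bytes [71638, 73869] (segments 1..3).
Segment 4 missing -> gap begins at byte 73870.
Cumulative ACK = next expected in-order byte = 71638 + 1283 + 661 + 288 = 73870

73870


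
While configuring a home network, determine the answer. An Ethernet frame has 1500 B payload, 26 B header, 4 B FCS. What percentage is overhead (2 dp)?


Given: payload = 1500 B, header = 26 B, trailer = 4 B
Overhead bytes = header + trailer = 26 + 4 = 30
Total frame = payload + overhead = 1500 + 30 = 1530
Overhead % = 30 / 1530 * 100 = 1.9608% -> 1.96% (2 dp)

1.96


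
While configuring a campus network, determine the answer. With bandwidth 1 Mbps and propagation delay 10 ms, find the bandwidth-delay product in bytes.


Given: bandwidth = 1 Mbps, delay = 10 ms
BDP in bits = 1 * 10^6 * 10 / 1000
BDP in bits = 10000
BDP in bytes = 10000 / 8 = 1250

1250


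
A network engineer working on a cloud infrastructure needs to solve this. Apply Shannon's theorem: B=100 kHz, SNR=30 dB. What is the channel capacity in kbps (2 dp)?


Given: B = 100 kHz, SNR = 30 dB
SNR linear = 10^(30/10) = 1000
1 + SNR = 1001
log2(1001) = 9.9672262588
C = 100 * 1000 * 9.9672262588 = 996722.6259 bps
C = 996.722626 kbps -> 996.72 kbps (2 dp)

996.72


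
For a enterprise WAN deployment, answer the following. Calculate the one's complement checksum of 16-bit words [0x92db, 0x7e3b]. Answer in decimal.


Given words: [0x92db, 0x7e3b]
Step 1: Sum all words
Raw sum = 37595 + 32315 = 69910
Step 2: Fold carry: (4374 + 1) = 4375
One's complement = ~4375 & 0xFFFF = 61160

61160


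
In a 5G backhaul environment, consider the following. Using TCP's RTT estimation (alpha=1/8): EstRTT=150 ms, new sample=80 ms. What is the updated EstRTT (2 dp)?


Given: EstRTT = 150 ms, SampleRTT = 80 ms, alpha = 1/8
New EstRTT = (1 - alpha) * EstRTT + alpha * SampleRTT
(7/8) * 150 = 131.25
(1/8) * 80 = 10
New EstRTT = 131.25 + 10 = 141.25 ms -> 141.25 ms (2 dp)

141.25


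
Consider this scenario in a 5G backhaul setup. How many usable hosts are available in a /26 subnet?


Given: subnet mask /26
Host bits = 32 - 26 = 6
Total addresses = 2^6 = 64
Usable hosts = 64 - 2 (network + broadcast) = 62

62


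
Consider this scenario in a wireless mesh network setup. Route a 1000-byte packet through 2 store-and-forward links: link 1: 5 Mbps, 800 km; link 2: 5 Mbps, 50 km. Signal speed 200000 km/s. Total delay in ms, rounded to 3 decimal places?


Packet = 1000 bytes = 8000 bits. Store-and-forward: sum (t_trans + t_prop) per link.
Link 1: t_trans = 8000/(5*10^6) s = 1.6000 ms; t_prop = 800/200000 s = 4.0000 ms; subtotal = 5.6000 ms
Link 2: t_trans = 8000/(5*10^6) s = 1.6000 ms; t_prop = 50/200000 s = 0.2500 ms; subtotal = 1.8500 ms
End-to-end = 5.6000 + 1.8500 = 7.4500 ms -> 7.450 ms (3 dp)

7.450


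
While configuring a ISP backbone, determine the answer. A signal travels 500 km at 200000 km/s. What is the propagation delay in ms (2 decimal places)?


Given: distance = 500 km, speed = 200000 km/s
Delay = distance / speed = 500 / 200000 seconds
Delay in ms = 500 * 1000 / 200000
Delay = 2.5000 ms
Rounded to 2 dp = 2.50 ms

2.50


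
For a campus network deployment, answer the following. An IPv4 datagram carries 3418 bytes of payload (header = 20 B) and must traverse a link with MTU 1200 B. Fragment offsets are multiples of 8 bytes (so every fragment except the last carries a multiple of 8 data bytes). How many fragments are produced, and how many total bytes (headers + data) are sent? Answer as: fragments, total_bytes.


Max data per non-final fragment = floor((MTU - header)/8)*8 = floor((1200 - 20)/8)*8 = floor(1180/8)*8 = 1176 B
Final fragment needs no 8-byte alignment: it can carry up to MTU - header = 1180 B
Non-final fragments needed = ceil((payload - 1180) / 1176) = ceil(2238/1176) = ceil(1.9031) = 2
Number of fragments = 2 + 1 = 3
Fragment sizes (data): 2 * 1176 B + 1066 B (last, 1066 <= 1180 OK)
Total bytes sent = payload + n_frags * header = 3418 + 3*20 = 3418 + 60 = 3478 B

3, 3478


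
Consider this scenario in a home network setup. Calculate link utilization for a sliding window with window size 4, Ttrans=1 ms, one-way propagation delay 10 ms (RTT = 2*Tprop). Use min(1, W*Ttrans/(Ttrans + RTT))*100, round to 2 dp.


Given: W = 4, Ttrans = 1 ms, RTT = 20 ms (= 2 * Tprop, Tprop = 10 ms)
Cycle time = Ttrans + RTT = 1 + 20 = 21 ms (first packet sent until its ACK returns)
W * Ttrans = 4 * 1 = 4 ms of sending per cycle
W * Ttrans / (Ttrans + RTT) = 4 / 21 = 0.190476
U = min(1, 0.190476) = 0.190476
U% = 19.05%

19.05


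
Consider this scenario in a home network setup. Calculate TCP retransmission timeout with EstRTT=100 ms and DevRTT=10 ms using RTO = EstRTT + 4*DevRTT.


Given: EstRTT = 100 ms, DevRTT = 10 ms
Timeout = EstRTT + 4 * DevRTT
4 * DevRTT = 4 * 10 = 40
Timeout = 100 + 40 = 140 ms

140


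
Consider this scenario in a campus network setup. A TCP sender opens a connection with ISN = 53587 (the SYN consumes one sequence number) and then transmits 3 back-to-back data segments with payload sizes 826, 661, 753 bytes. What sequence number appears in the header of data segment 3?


The SYN occupies sequence number ISN = 53587, so the first data byte is ISN + 1 = 53588.
SEQ of data segment i = (ISN + 1) + sum of payload sizes of segments 1..i-1.
Segment 1: SEQ = 53588, payload = 826 bytes
Segment 2: SEQ = 54414, payload = 661 bytes
Segment 3: SEQ = 55075, payload = 753 bytes
SEQ of segment 3 = 53588 + 826 + 661 = 55075

55075


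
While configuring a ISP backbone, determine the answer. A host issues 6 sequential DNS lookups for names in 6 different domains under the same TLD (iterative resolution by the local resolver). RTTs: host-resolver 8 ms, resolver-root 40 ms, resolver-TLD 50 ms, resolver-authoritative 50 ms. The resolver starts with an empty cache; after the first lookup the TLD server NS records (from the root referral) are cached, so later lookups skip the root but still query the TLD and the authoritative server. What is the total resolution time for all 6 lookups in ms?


Lookup 1 (cold cache): local + root + TLD + auth = 8 + 40 + 50 + 50 = 148 ms
Lookups 2..6 (TLD NS cached -> skip root; new domain -> still ask TLD and auth): local + TLD + auth = 8 + 50 + 50 = 108 ms each
Remaining 5 lookups: 5 * 108 = 540 ms
Total = 148 + 540 = 688 ms

688


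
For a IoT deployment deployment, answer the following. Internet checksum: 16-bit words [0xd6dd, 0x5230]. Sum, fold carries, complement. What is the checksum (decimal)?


Given words: [0xd6dd, 0x5230]
Step 1: Sum all words
Raw sum = 55005 + 21040 = 76045
Step 2: Fold carry: (10509 + 1) = 10510
One's complement = ~10510 & 0xFFFF = 55025

55025


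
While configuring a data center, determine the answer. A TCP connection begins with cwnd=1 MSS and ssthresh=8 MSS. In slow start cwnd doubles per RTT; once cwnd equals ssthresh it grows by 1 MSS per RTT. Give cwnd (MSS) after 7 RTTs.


RTT 0: cwnd = 1 MSS (initial)
RTT 1: cwnd = 2 MSS (slow start, doubled)
RTT 2: cwnd = 4 MSS (slow start, doubled)
RTT 3: cwnd = 8 MSS (slow start, doubled)
RTT 4: cwnd = 9 MSS (congestion avoidance, +1)
RTT 5: cwnd = 10 MSS (congestion avoidance, +1)
RTT 6: cwnd = 11 MSS (congestion avoidance, +1)
RTT 7: cwnd = 12 MSS (congestion avoidance, +1)

12


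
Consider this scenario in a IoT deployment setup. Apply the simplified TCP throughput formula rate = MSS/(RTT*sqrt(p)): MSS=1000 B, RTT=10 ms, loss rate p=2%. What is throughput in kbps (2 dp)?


Given: MSS = 1000 bytes, RTT = 10 ms, loss = 2%
RTT in seconds = 10 / 1000 = 0.01
Loss rate = 2% = 0.02
sqrt(loss) = sqrt(0.02) = 0.141421356237
Throughput (bytes/s) = 1000 / (0.01 * 0.141421356237) = 707106.7812
Throughput (kbps) = 707106.7812 * 8 / 1000 = 5656.854249 -> 5656.85 kbps (2 dp)

5656.85


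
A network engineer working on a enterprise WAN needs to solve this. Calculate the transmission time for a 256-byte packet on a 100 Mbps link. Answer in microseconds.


Given: packet = 256 bytes, bandwidth = 100 Mbps
Packet in bits = 256 * 8 = 2048 bits
Bandwidth = 100 * 10^6 = 100000000 bps
Time = 2048 / 100000000 seconds
Time in us = 2048 * 10^6 / 100000000 = 20.48

20.48


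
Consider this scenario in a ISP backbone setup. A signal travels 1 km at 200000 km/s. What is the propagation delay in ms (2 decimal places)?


Given: distance = 1 km, speed = 200000 km/s
Delay = distance / speed = 1 / 200000 seconds
Delay in ms = 1 * 1000 / 200000
Delay = 0.0050 ms
Rounded to 2 dp = 0.01 ms

0.01


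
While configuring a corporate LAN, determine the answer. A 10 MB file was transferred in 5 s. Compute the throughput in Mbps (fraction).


Given: file = 10 MB, time = 5 s
File in Mb = 10 * 8 = 80 Mb
Throughput = 80 / 5 Mbps
Throughput = 16 Mbps

16


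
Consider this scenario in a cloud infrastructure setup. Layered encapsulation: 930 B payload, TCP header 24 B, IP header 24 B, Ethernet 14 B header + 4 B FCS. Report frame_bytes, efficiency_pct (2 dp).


TCP segment = 930 + 24 = 954 B
IP packet = 954 + 24 = 978 B
Ethernet frame = 978 + 14 + 4 = 996 B
Efficiency = app / frame = 930 / 996 = 0.933735 = 93.3735% -> 93.37% (2 dp)

996, 93.37


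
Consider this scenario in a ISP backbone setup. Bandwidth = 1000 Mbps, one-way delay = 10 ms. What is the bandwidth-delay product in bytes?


Given: bandwidth = 1000 Mbps, delay = 10 ms
BDP in bits = 1000 * 10^6 * 10 / 1000
BDP in bits = 10000000
BDP in bytes = 10000000 / 8 = 1250000

1250000


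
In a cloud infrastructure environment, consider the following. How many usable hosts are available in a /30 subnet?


Given: subnet mask /30
Host bits = 32 - 30 = 2
Total addresses = 2^2 = 4
Usable hosts = 4 - 2 (network + broadcast) = 2

2


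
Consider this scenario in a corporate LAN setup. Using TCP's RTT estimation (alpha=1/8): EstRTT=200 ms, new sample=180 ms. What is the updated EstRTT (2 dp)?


Given: EstRTT = 200 ms, SampleRTT = 180 ms, alpha = 1/8
New EstRTT = (1 - alpha) * EstRTT + alpha * SampleRTT
(7/8) * 200 = 175
(1/8) * 180 = 22.5
New EstRTT = 175 + 22.5 = 197.5 ms -> 197.50 ms (2 dp)

197.50


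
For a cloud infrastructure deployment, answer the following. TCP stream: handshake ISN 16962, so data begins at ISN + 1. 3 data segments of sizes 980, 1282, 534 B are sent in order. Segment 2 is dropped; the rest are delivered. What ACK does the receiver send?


SYN uses sequence number 16962; first data byte = ISN + 1 = 16963.
Segment 1: SEQ = 16963, len = 980 B, covers [16963, 17942]
Segment 2: SEQ = 17943, len = 1282 B, covers [17943, 19224] [LOST]
Segment 3: SEQ = 19225, len = 534 B, covers [19225, 19758]
In-order data received: bytes [16963, 17942] (segments 1..1).
Segment 2 missing -> gap begins at byte 17943; later segments buffered out of order.
Cumulative ACK = next expected in-order byte = 16963 + 980 = 17943

17943


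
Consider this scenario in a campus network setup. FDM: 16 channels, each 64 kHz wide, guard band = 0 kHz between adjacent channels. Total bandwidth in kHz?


Given: 16 channels, 64 kHz each, guard = 0 kHz
Channel bandwidth = 16 * 64 = 1024 kHz
Guard bands = 15 gaps * 0 kHz = 0 kHz
Total = 1024 + 0 = 1024 kHz

1024


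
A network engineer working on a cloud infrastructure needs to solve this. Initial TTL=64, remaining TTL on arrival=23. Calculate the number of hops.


Given: initial TTL = 64, received TTL = 23
Hops = initial TTL - received TTL
Hops = 64 - 23 = 41

41


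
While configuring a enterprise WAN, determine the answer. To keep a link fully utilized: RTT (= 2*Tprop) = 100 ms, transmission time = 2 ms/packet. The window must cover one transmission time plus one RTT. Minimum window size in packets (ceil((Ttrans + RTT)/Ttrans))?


Given: Ttrans = 2 ms, RTT = 100 ms (= 2 * Tprop, Tprop = 50 ms)
Time until first ACK returns = Ttrans + RTT = 2 + 100 = 102 ms
Need W * Ttrans >= Ttrans + RTT  ->  W >= (Ttrans + RTT) / Ttrans
(Ttrans + RTT) / Ttrans = 102 / 2 = 51
W_min = ceil(51) = 51

51


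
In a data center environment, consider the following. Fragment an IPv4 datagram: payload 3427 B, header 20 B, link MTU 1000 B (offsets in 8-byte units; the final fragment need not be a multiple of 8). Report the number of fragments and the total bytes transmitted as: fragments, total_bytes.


Max data per non-final fragment = floor((MTU - header)/8)*8 = floor((1000 - 20)/8)*8 = floor(980/8)*8 = 976 B
Final fragment needs no 8-byte alignment: it can carry up to MTU - header = 980 B
Non-final fragments needed = ceil((payload - 980) / 976) = ceil(2447/976) = ceil(2.5072) = 3
Number of fragments = 3 + 1 = 4
Fragment sizes (data): 3 * 976 B + 499 B (last, 499 <= 980 OK)
Total bytes sent = payload + n_frags * header = 3427 + 4*20 = 3427 + 80 = 3507 B

4, 3507


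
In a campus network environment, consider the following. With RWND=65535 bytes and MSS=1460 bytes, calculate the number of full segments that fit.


Given: RWND = 65535 bytes, MSS = 1460 bytes
Full segments = floor(RWND / MSS)
Full segments = floor(65535 / 1460)
Full segments = floor(44.887) = 44

44


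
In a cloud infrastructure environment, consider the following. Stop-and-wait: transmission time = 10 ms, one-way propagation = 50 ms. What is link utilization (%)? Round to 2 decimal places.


Given: Ttrans = 10 ms, Tprop = 50 ms
RTT = 2 * Tprop = 2 * 50 = 100 ms
U = Ttrans / (Ttrans + RTT)
U = 10 / (10 + 100)
U = 10 / 110 = 0.090909
U% = 9.09%

9.09


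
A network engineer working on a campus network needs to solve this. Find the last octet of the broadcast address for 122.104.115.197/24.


Given: IP = 122.104.115.197, prefix = /24
Host bits = 32 - 24 = 8
Network last octet = 197 AND mask = 0
Host part size = 2^8 - 1 = 255
Broadcast last octet = 0 OR 255 = 255

255


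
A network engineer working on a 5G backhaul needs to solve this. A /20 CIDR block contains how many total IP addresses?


Given: CIDR prefix /20
Host bits = 32 - 20 = 12
Total addresses = 2^12 = 4096

4096


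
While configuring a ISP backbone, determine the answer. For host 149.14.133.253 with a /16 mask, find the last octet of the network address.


Given: IP = 149.14.133.253, prefix = /16
Subnet mask = 255.255.0.0
Last octet of IP: 253
Last octet of mask: 0
Network last octet = 253 AND 0 = 0

0


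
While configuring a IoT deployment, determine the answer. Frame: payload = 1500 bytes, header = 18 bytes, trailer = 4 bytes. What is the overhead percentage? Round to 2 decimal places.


Given: payload = 1500 B, header = 18 B, trailer = 4 B
Overhead bytes = header + trailer = 18 + 4 = 22
Total frame = payload + overhead = 1500 + 22 = 1522
Overhead % = 22 / 1522 * 100 = 1.4455% -> 1.45% (2 dp)

1.45


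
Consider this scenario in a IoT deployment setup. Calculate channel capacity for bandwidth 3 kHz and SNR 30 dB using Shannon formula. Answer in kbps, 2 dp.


Given: B = 3 kHz, SNR = 30 dB
SNR linear = 10^(30/10) = 1000
1 + SNR = 1001
log2(1001) = 9.9672262588
C = 3 * 1000 * 9.9672262588 = 29901.6788 bps
C = 29.901679 kbps -> 29.90 kbps (2 dp)

29.90


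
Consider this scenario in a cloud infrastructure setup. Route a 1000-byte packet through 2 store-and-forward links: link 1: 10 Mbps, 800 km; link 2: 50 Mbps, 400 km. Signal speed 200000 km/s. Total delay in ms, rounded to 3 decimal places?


Packet = 1000 bytes = 8000 bits. Store-and-forward: sum (t_trans + t_prop) per link.
Link 1: t_trans = 8000/(10*10^6) s = 0.8000 ms; t_prop = 800/200000 s = 4.0000 ms; subtotal = 4.8000 ms
Link 2: t_trans = 8000/(50*10^6) s = 0.1600 ms; t_prop = 400/200000 s = 2.0000 ms; subtotal = 2.1600 ms
End-to-end = 4.8000 + 2.1600 = 6.9600 ms -> 6.960 ms (3 dp)

6.960


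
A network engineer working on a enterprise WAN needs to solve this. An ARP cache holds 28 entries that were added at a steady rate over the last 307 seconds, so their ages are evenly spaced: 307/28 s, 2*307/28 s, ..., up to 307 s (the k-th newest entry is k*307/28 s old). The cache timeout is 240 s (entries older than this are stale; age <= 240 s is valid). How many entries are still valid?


Ages are k * 307/28 s for k = 1..28 (spacing = 10.9643 s).
Entry k is valid iff k * 307/28 <= 240 iff k <= 28 * 240 / 307 = 21.8893
n_valid = floor(21.8893) = 21
(n_stale = 28 - 21 = 7)

21
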